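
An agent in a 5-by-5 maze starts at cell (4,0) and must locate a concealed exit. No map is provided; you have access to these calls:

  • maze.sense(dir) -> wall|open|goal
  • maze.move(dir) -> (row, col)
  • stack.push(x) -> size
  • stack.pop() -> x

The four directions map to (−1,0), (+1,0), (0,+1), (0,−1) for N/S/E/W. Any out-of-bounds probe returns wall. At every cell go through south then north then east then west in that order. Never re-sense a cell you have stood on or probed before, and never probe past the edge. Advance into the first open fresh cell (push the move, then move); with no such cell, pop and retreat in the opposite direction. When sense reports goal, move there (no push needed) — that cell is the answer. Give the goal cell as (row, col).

% 1. sense(north) : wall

% 2. sense(east) : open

% 3. push(east) : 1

% 4. move(east) : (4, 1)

% 5. sense(north) : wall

% 6. sense(east) : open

% 7. push(east) : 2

% 8. move(east) : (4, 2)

% 9. sense(north) : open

% 10. push(north) : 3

% 11. move(north) : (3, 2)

% 12. sense(north) : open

% 13. push(north) : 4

% 14. move(north) : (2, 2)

% 15. sense(north) : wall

% 16. sense(east) : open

% 17. push(east) : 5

% 18. move(east) : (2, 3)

% 19. sense(south) : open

% 20. push(south) : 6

% 21. move(south) : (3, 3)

% 22. sense(south) : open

% 23. push(south) : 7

% 24. move(south) : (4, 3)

% 25. sense(east) : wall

% 26. pop() : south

% 27. move(north) : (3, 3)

% 28. sense(east) : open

% 29. push(east) : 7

% 30. move(east) : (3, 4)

% 31. sense(north) : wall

% 32. pop() : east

% 33. move(west) : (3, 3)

% 34. pop() : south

% 35. move(north) : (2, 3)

% 36. sense(north) : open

% 37. push(north) : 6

% 38. move(north) : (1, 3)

% 39. sense(north) : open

% 40. push(north) : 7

% 41. move(north) : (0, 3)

% 42. sense(east) : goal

% 43. move(east) : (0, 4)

Answer: (0, 4)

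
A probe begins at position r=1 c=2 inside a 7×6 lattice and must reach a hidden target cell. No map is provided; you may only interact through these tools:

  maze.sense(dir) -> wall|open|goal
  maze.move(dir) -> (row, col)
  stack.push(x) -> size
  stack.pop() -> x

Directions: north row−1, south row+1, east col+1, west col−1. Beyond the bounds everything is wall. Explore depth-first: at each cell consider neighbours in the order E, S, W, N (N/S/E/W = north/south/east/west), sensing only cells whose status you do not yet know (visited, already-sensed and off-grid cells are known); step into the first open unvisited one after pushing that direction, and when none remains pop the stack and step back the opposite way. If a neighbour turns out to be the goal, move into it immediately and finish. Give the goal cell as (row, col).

>>> sense dir→east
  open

>>> push x→east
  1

>>> move dir→east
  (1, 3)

>>> sense dir→east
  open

>>> push x→east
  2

>>> move dir→east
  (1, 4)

>>> sense dir→east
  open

>>> push x→east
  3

>>> move dir→east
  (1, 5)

>>> sense dir→south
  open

>>> push x→south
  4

>>> move dir→south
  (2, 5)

>>> sense dir→south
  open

>>> push x→south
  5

>>> move dir→south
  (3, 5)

>>> sense dir→south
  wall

>>> sense dir→west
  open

>>> push x→west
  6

>>> move dir→west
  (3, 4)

>>> sense dir→south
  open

>>> push x→south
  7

>>> move dir→south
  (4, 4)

>>> sense dir→south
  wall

>>> sense dir→west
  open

>>> push x→west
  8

>>> move dir→west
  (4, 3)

>>> sense dir→south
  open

>>> push x→south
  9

>>> move dir→south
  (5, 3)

>>> sense dir→south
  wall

>>> sense dir→west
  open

>>> push x→west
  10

>>> move dir→west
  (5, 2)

>>> sense dir→south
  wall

>>> sense dir→west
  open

>>> push x→west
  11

>>> move dir→west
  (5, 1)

>>> sense dir→south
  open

>>> push x→south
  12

>>> move dir→south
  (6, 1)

>>> sense dir→west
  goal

>>> move dir→west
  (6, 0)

Answer: (6, 0)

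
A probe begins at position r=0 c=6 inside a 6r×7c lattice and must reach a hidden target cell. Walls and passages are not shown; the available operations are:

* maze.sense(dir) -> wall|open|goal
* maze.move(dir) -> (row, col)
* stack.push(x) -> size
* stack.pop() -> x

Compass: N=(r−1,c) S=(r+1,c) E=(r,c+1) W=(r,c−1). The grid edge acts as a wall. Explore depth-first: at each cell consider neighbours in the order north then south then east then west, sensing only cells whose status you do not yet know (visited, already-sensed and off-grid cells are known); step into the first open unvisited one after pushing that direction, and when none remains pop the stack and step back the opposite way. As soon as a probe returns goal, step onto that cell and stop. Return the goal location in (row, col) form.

% 1. sense(dir→south) => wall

% 2. sense(dir→west) => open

% 3. push(x→west) => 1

% 4. move(dir→west) => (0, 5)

% 5. sense(dir→south) => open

% 6. push(x→south) => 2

% 7. move(dir→south) => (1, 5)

% 8. sense(dir→south) => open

% 9. push(x→south) => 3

% 10. move(dir→south) => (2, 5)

% 11. sense(dir→south) => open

% 12. push(x→south) => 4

% 13. move(dir→south) => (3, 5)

% 14. sense(dir→south) => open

% 15. push(x→south) => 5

% 16. move(dir→south) => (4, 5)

% 17. sense(dir→south) => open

% 18. push(x→south) => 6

% 19. move(dir→south) => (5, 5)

% 20. sense(dir→east) => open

% 21. push(x→east) => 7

% 22. move(dir→east) => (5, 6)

% 23. sense(dir→north) => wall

% 24. pop() => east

% 25. move(dir→west) => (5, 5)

% 26. sense(dir→west) => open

% 27. push(x→west) => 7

% 28. move(dir→west) => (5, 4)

% 29. sense(dir→north) => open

% 30. push(x→north) => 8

% 31. move(dir→north) => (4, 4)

% 32. sense(dir→north) => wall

% 33. sense(dir→west) => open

% 34. push(x→west) => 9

% 35. move(dir→west) => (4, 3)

% 36. sense(dir→north) => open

% 37. push(x→north) => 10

% 38. move(dir→north) => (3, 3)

% 39. sense(dir→north) => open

% 40. push(x→north) => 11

% 41. move(dir→north) => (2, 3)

% 42. sense(dir→north) => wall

% 43. sense(dir→east) => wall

% 44. sense(dir→west) => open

% 45. push(x→west) => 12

% 46. move(dir→west) => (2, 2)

% 47. sense(dir→north) => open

% 48. push(x→north) => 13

% 49. move(dir→north) => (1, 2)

% 50. sense(dir→north) => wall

% 51. sense(dir→west) => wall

% 52. pop() => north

% 53. move(dir→south) => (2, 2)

% 54. sense(dir→south) => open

% 55. push(x→south) => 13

% 56. move(dir→south) => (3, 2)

% 57. sense(dir→south) => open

% 58. push(x→south) => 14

% 59. move(dir→south) => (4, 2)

% 60. sense(dir→south) => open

% 61. push(x→south) => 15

% 62. move(dir→south) => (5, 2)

% 63. sense(dir→east) => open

% 64. push(x→east) => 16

% 65. move(dir→east) => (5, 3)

% 66. pop() => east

% 67. move(dir→west) => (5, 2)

% 68. sense(dir→west) => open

% 69. push(x→west) => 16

% 70. move(dir→west) => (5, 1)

% 71. sense(dir→north) => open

% 72. push(x→north) => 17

% 73. move(dir→north) => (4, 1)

% 74. sense(dir→north) => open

% 75. push(x→north) => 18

% 76. move(dir→north) => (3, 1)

% 77. sense(dir→north) => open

% 78. push(x→north) => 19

% 79. move(dir→north) => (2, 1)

% 80. sense(dir→west) => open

% 81. push(x→west) => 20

% 82. move(dir→west) => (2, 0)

% 83. sense(dir→north) => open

% 84. push(x→north) => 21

% 85. move(dir→north) => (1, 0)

% 86. sense(dir→north) => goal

% 87. move(dir→north) => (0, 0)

Answer: (0, 0)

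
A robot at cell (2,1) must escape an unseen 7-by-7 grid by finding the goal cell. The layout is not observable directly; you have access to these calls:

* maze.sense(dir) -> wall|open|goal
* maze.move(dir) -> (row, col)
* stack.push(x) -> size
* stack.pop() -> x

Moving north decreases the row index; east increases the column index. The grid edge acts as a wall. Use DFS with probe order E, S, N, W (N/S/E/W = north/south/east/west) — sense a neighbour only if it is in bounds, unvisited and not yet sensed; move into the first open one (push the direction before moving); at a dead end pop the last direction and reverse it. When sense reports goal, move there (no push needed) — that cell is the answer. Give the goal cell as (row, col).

-- sense(dir: east) == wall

-- sense(dir: south) == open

-- push(x: south) == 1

-- move(dir: south) == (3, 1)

-- sense(dir: east) == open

-- push(x: east) == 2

-- move(dir: east) == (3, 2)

-- sense(dir: east) == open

-- push(x: east) == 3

-- move(dir: east) == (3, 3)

-- sense(dir: east) == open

-- push(x: east) == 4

-- move(dir: east) == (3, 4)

-- sense(dir: east) == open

-- push(x: east) == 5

-- move(dir: east) == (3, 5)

-- sense(dir: east) == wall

-- sense(dir: south) == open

-- push(x: south) == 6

-- move(dir: south) == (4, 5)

-- sense(dir: east) == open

-- push(x: east) == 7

-- move(dir: east) == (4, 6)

-- sense(dir: south) == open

-- push(x: south) == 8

-- move(dir: south) == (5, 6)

-- sense(dir: south) == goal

-- move(dir: south) == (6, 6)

Answer: (6, 6)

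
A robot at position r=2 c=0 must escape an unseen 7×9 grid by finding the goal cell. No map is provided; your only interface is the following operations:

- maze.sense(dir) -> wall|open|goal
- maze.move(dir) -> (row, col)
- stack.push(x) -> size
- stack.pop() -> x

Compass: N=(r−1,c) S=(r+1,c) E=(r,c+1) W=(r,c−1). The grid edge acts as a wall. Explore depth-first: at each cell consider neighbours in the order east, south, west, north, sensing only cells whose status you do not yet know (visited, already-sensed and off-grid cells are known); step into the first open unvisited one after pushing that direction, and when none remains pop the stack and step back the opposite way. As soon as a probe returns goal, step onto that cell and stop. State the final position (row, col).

Act: sense[dir: east]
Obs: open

Act: push[x: east]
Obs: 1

Act: move[dir: east]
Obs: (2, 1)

Act: sense[dir: east]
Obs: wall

Act: sense[dir: south]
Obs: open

Act: push[x: south]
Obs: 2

Act: move[dir: south]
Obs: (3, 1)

Act: sense[dir: east]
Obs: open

Act: push[x: east]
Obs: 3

Act: move[dir: east]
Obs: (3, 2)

Act: sense[dir: east]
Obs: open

Act: push[x: east]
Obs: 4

Act: move[dir: east]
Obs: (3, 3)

Act: sense[dir: east]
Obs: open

Act: push[x: east]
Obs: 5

Act: move[dir: east]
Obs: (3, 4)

Act: sense[dir: east]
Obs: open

Act: push[x: east]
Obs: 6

Act: move[dir: east]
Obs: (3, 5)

Act: sense[dir: east]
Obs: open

Act: push[x: east]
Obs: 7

Act: move[dir: east]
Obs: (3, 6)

Act: sense[dir: east]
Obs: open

Act: push[x: east]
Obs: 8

Act: move[dir: east]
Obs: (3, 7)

Act: sense[dir: east]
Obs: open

Act: push[x: east]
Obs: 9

Act: move[dir: east]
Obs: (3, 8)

Act: sense[dir: south]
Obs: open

Act: push[x: south]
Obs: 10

Act: move[dir: south]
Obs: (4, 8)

Act: sense[dir: south]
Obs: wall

Act: sense[dir: west]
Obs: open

Act: push[x: west]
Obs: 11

Act: move[dir: west]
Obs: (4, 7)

Act: sense[dir: south]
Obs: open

Act: push[x: south]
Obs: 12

Act: move[dir: south]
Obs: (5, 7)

Act: sense[dir: south]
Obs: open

Act: push[x: south]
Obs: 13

Act: move[dir: south]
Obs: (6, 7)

Act: sense[dir: east]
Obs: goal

Act: move[dir: east]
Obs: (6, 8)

Answer: (6, 8)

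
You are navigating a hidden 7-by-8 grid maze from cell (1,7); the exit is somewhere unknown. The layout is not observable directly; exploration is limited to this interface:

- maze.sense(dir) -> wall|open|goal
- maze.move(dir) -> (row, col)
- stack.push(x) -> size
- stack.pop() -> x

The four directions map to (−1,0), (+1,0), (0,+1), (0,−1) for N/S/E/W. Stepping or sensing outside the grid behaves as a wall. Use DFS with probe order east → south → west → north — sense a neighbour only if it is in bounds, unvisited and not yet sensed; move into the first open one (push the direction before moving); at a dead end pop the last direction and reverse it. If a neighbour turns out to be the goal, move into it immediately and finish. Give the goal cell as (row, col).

>>> maze.sense dir='south'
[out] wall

>>> maze.sense dir='west'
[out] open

>>> stack.push x='west'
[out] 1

>>> maze.move dir='west'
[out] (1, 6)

>>> maze.sense dir='south'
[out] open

>>> stack.push x='south'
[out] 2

>>> maze.move dir='south'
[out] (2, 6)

>>> maze.sense dir='south'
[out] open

>>> stack.push x='south'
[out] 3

>>> maze.move dir='south'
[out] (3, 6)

>>> maze.sense dir='east'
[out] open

>>> stack.push x='east'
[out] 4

>>> maze.move dir='east'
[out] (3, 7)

>>> maze.sense dir='south'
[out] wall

>>> stack.pop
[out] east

>>> maze.move dir='west'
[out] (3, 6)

>>> maze.sense dir='south'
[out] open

>>> stack.push x='south'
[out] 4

>>> maze.move dir='south'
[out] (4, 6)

>>> maze.sense dir='south'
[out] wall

>>> maze.sense dir='west'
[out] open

>>> stack.push x='west'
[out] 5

>>> maze.move dir='west'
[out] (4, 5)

>>> maze.sense dir='south'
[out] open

>>> stack.push x='south'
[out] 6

>>> maze.move dir='south'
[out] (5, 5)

>>> maze.sense dir='south'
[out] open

>>> stack.push x='south'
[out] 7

>>> maze.move dir='south'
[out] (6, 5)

>>> maze.sense dir='east'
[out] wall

>>> maze.sense dir='west'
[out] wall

>>> stack.pop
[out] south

>>> maze.move dir='north'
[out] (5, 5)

>>> maze.sense dir='west'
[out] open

>>> stack.push x='west'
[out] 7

>>> maze.move dir='west'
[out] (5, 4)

>>> maze.sense dir='west'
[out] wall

>>> maze.sense dir='north'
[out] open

>>> stack.push x='north'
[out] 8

>>> maze.move dir='north'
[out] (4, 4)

>>> maze.sense dir='west'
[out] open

>>> stack.push x='west'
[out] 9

>>> maze.move dir='west'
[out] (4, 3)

>>> maze.sense dir='west'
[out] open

>>> stack.push x='west'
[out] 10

>>> maze.move dir='west'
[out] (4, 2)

>>> maze.sense dir='south'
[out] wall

>>> maze.sense dir='west'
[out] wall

>>> maze.sense dir='north'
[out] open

>>> stack.push x='north'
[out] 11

>>> maze.move dir='north'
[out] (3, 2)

>>> maze.sense dir='east'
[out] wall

>>> maze.sense dir='west'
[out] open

>>> stack.push x='west'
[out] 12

>>> maze.move dir='west'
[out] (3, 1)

>>> maze.sense dir='west'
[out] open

>>> stack.push x='west'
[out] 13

>>> maze.move dir='west'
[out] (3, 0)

>>> maze.sense dir='south'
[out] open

>>> stack.push x='south'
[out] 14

>>> maze.move dir='south'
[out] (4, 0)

>>> maze.sense dir='south'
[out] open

>>> stack.push x='south'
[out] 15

>>> maze.move dir='south'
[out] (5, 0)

>>> maze.sense dir='east'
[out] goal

>>> maze.move dir='east'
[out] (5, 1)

Answer: (5, 1)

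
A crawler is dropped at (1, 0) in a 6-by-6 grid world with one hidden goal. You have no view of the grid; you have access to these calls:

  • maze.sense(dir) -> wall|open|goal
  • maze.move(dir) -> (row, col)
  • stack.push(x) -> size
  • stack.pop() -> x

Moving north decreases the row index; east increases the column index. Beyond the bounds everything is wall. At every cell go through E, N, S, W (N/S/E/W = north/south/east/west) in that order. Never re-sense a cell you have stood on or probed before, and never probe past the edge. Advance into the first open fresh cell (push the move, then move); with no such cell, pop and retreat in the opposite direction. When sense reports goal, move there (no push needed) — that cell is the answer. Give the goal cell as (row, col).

Step: sense[dir='east']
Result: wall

Step: sense[dir='north']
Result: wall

Step: sense[dir='south']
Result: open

Step: push[x='south']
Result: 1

Step: move[dir='south']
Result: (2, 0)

Step: sense[dir='east']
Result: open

Step: push[x='east']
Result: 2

Step: move[dir='east']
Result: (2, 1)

Step: sense[dir='east']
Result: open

Step: push[x='east']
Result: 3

Step: move[dir='east']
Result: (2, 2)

Step: sense[dir='east']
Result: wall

Step: sense[dir='north']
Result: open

Step: push[x='north']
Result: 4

Step: move[dir='north']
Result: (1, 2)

Step: sense[dir='east']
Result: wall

Step: sense[dir='north']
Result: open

Step: push[x='north']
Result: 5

Step: move[dir='north']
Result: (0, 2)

Step: sense[dir='east']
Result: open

Step: push[x='east']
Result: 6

Step: move[dir='east']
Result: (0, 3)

Step: sense[dir='east']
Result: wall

Step: pop[]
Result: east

Step: move[dir='west']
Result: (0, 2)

Step: sense[dir='west']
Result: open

Step: push[x='west']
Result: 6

Step: move[dir='west']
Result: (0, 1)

Step: pop[]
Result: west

Step: move[dir='east']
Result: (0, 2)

Step: pop[]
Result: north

Step: move[dir='south']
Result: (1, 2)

Step: pop[]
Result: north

Step: move[dir='south']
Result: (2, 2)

Step: sense[dir='south']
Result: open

Step: push[x='south']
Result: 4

Step: move[dir='south']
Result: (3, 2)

Step: sense[dir='east']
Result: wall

Step: sense[dir='south']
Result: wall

Step: sense[dir='west']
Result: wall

Step: pop[]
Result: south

Step: move[dir='north']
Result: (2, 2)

Step: pop[]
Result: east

Step: move[dir='west']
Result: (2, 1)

Step: pop[]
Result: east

Step: move[dir='west']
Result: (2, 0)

Step: sense[dir='south']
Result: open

Step: push[x='south']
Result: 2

Step: move[dir='south']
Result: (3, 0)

Step: sense[dir='south']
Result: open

Step: push[x='south']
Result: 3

Step: move[dir='south']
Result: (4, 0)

Step: sense[dir='east']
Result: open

Step: push[x='east']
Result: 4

Step: move[dir='east']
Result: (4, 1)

Step: sense[dir='south']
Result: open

Step: push[x='south']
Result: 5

Step: move[dir='south']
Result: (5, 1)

Step: sense[dir='east']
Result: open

Step: push[x='east']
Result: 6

Step: move[dir='east']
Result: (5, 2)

Step: sense[dir='east']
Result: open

Step: push[x='east']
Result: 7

Step: move[dir='east']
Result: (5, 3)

Step: sense[dir='east']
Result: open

Step: push[x='east']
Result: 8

Step: move[dir='east']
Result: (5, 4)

Step: sense[dir='east']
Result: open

Step: push[x='east']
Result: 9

Step: move[dir='east']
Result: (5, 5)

Step: sense[dir='north']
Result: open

Step: push[x='north']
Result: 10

Step: move[dir='north']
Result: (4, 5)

Step: sense[dir='north']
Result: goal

Step: move[dir='north']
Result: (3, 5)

Answer: (3, 5)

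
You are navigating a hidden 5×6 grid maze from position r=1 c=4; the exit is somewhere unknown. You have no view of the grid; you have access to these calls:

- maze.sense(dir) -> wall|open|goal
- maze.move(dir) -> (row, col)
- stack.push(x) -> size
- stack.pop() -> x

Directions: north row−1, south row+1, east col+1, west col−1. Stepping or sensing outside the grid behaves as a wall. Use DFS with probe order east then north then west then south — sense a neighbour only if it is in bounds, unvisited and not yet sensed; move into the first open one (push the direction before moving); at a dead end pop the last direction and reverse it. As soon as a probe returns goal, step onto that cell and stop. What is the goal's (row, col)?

~$ maze.sense dir=east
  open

~$ stack.push x=east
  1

~$ maze.move dir=east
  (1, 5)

~$ maze.sense dir=north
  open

~$ stack.push x=north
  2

~$ maze.move dir=north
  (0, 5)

~$ maze.sense dir=west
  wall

~$ stack.pop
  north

~$ maze.move dir=south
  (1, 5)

~$ maze.sense dir=south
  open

~$ stack.push x=south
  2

~$ maze.move dir=south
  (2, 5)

~$ maze.sense dir=west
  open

~$ stack.push x=west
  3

~$ maze.move dir=west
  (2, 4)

~$ maze.sense dir=west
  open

~$ stack.push x=west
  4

~$ maze.move dir=west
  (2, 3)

~$ maze.sense dir=north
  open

~$ stack.push x=north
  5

~$ maze.move dir=north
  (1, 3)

~$ maze.sense dir=north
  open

~$ stack.push x=north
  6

~$ maze.move dir=north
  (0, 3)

~$ maze.sense dir=west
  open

~$ stack.push x=west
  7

~$ maze.move dir=west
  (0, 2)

~$ maze.sense dir=west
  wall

~$ maze.sense dir=south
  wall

~$ stack.pop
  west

~$ maze.move dir=east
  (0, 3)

~$ stack.pop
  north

~$ maze.move dir=south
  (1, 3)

~$ stack.pop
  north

~$ maze.move dir=south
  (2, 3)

~$ maze.sense dir=west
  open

~$ stack.push x=west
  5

~$ maze.move dir=west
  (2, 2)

~$ maze.sense dir=west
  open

~$ stack.push x=west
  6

~$ maze.move dir=west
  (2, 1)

~$ maze.sense dir=north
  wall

~$ maze.sense dir=west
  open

~$ stack.push x=west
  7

~$ maze.move dir=west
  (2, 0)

~$ maze.sense dir=north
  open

~$ stack.push x=north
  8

~$ maze.move dir=north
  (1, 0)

~$ maze.sense dir=north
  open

~$ stack.push x=north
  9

~$ maze.move dir=north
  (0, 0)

~$ stack.pop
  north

~$ maze.move dir=south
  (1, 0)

~$ stack.pop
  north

~$ maze.move dir=south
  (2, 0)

~$ maze.sense dir=south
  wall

~$ stack.pop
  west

~$ maze.move dir=east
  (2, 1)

~$ maze.sense dir=south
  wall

~$ stack.pop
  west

~$ maze.move dir=east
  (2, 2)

~$ maze.sense dir=south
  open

~$ stack.push x=south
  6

~$ maze.move dir=south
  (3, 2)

~$ maze.sense dir=east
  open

~$ stack.push x=east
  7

~$ maze.move dir=east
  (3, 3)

~$ maze.sense dir=east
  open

~$ stack.push x=east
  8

~$ maze.move dir=east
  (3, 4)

~$ maze.sense dir=east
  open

~$ stack.push x=east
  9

~$ maze.move dir=east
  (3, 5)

~$ maze.sense dir=south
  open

~$ stack.push x=south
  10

~$ maze.move dir=south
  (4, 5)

~$ maze.sense dir=west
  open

~$ stack.push x=west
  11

~$ maze.move dir=west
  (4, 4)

~$ maze.sense dir=west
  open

~$ stack.push x=west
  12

~$ maze.move dir=west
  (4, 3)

~$ maze.sense dir=west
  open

~$ stack.push x=west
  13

~$ maze.move dir=west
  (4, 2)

~$ maze.sense dir=west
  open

~$ stack.push x=west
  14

~$ maze.move dir=west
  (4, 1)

~$ maze.sense dir=west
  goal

~$ maze.move dir=west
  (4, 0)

Answer: (4, 0)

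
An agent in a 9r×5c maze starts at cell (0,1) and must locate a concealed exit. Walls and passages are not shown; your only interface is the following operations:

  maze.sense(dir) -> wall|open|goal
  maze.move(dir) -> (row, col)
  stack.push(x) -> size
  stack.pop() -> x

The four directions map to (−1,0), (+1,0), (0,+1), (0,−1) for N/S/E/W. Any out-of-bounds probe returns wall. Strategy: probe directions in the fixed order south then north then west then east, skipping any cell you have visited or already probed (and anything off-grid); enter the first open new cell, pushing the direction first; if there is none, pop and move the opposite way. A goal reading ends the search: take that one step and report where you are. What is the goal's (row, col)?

Invoking sense(dir: south), and observe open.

I try push(x: south), yielding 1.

Calling move(dir: south), which returns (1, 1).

Using sense(dir: south), and get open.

Invoking push(x: south), which returns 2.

I use move(dir: south), giving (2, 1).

I invoke sense(dir: south), yielding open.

Now I run push(x: south), and get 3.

Then move(dir: south), — result: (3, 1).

Invoking sense(dir: south), and observe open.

Calling push(x: south), yielding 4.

Using move(dir: south), and get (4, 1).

Using sense(dir: south), → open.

I call push(x: south), : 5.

Then move(dir: south), and get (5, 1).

I call sense(dir: south), and get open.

Next I call push(x: south), — result: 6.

I run move(dir: south), and get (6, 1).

I use sense(dir: south), → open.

Next I call push(x: south), yielding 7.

I try move(dir: south), yielding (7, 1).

I call sense(dir: south), → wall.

I run sense(dir: west), and observe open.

Now I run push(x: west), — result: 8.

Calling move(dir: west), → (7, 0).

I use sense(dir: south), which returns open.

I call push(x: south), which returns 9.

I try move(dir: south), which returns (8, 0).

Calling pop, : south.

I invoke move(dir: north), and see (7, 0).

I call sense(dir: north), giving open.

Then push(x: north), yielding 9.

Next I call move(dir: north), and get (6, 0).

Next I call sense(dir: north), yielding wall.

Now I run pop(), and get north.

Invoking move(dir: south), which returns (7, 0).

I run pop(), and get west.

Next I call move(dir: east), yielding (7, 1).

I call sense(dir: east), and get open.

Then push(x: east), giving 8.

I invoke move(dir: east), and get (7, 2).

Calling sense(dir: south), which returns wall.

I use sense(dir: north), — result: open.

I call push(x: north), giving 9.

I call move(dir: north), : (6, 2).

I try sense(dir: north), and see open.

I invoke push(x: north), which returns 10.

I invoke move(dir: north), giving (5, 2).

I run sense(dir: north), and observe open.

I invoke push(x: north), : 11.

I run move(dir: north), yielding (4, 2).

Calling sense(dir: north), yielding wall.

Then sense(dir: east), and get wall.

Now I run pop, and see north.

Now I run move(dir: south), giving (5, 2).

Invoking sense(dir: east), and observe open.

I try push(x: east), which returns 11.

I call move(dir: east), which returns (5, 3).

Now I run sense(dir: south), and see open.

Invoking push(x: south), → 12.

Using move(dir: south), which returns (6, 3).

I run sense(dir: south), → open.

Then push(x: south), and see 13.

Calling move(dir: south), — result: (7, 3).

I run sense(dir: south), and observe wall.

I run sense(dir: east), and observe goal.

Using move(dir: east), which returns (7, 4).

Answer: (7, 4)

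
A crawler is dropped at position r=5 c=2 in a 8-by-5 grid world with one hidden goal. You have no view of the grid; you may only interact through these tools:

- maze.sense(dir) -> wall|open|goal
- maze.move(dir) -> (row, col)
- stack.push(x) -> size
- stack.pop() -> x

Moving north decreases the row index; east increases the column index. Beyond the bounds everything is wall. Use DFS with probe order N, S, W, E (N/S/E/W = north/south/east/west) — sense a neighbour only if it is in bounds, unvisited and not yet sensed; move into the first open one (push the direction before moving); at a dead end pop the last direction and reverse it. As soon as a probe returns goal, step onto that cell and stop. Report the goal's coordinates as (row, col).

Next I call maze.sense on dir→north, and observe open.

I call stack.push on x→north, — result: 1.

I call maze.move on dir→north, and observe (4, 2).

I try maze.sense on dir→north, → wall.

I use maze.sense on dir→west, yielding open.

I invoke stack.push on x→west, which returns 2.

Now I run maze.move on dir→west, and observe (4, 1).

I use maze.sense on dir→north, : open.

I try stack.push on x→north, giving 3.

I try maze.move on dir→north, — result: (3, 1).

I try maze.sense on dir→north, : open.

I invoke stack.push on x→north, — result: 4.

I invoke maze.move on dir→north, and observe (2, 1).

I try maze.sense on dir→north, and see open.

Using stack.push on x→north, which returns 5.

Then maze.move on dir→north, and see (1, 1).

Invoking maze.sense on dir→north, → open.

I run stack.push on x→north, — result: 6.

I run maze.move on dir→north, giving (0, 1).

I run maze.sense on dir→west, which returns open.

I use stack.push on x→west, yielding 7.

Invoking maze.move on dir→west, yielding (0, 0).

Then maze.sense on dir→south, — result: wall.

I invoke stack.pop, and observe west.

Next I call maze.move on dir→east, which returns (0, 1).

I invoke maze.sense on dir→east, → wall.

Using stack.pop(), and get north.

Calling maze.move on dir→south, which returns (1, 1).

Next I call maze.sense on dir→east, giving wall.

I call stack.pop(), — result: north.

I try maze.move on dir→south, and observe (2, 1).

Then maze.sense on dir→west, giving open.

I try stack.push on x→west, yielding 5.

I invoke maze.move on dir→west, → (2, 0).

I use maze.sense on dir→south, : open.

Invoking stack.push on x→south, giving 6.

I try maze.move on dir→south, and get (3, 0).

Now I run maze.sense on dir→south, → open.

Then stack.push on x→south, and observe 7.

I try maze.move on dir→south, yielding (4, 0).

I try maze.sense on dir→south, and get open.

Now I run stack.push on x→south, which returns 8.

Invoking maze.move on dir→south, and see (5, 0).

Next I call maze.sense on dir→south, and observe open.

I try stack.push on x→south, yielding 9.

Next I call maze.move on dir→south, and see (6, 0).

Then maze.sense on dir→south, — result: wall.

I try maze.sense on dir→east, and see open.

Invoking stack.push on x→east, : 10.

I use maze.move on dir→east, → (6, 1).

Next I call maze.sense on dir→north, : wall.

I try maze.sense on dir→south, → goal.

Using maze.move on dir→south, and see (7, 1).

Answer: (7, 1)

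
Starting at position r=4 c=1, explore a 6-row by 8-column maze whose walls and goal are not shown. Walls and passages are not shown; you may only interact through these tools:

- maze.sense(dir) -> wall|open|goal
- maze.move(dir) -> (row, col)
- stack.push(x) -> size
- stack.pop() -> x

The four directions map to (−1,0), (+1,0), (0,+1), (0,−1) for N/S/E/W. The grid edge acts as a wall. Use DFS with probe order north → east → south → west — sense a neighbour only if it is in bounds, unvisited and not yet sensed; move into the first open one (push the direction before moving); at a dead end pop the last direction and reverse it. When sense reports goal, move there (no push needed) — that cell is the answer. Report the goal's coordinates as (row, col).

>> sense(dir→north)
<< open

>> push(x→north)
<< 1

>> move(dir→north)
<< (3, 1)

>> sense(dir→north)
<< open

>> push(x→north)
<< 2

>> move(dir→north)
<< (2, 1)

>> sense(dir→north)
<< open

>> push(x→north)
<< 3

>> move(dir→north)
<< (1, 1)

>> sense(dir→north)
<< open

>> push(x→north)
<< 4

>> move(dir→north)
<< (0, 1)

>> sense(dir→east)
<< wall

>> sense(dir→west)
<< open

>> push(x→west)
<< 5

>> move(dir→west)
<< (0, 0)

>> sense(dir→south)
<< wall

>> pop()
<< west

>> move(dir→east)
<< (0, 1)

>> pop()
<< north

>> move(dir→south)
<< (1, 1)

>> sense(dir→east)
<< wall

>> pop()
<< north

>> move(dir→south)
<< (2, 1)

>> sense(dir→east)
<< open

>> push(x→east)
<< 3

>> move(dir→east)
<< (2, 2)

>> sense(dir→east)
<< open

>> push(x→east)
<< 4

>> move(dir→east)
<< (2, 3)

>> sense(dir→north)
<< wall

>> sense(dir→east)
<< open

>> push(x→east)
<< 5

>> move(dir→east)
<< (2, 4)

>> sense(dir→north)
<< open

>> push(x→north)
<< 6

>> move(dir→north)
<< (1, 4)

>> sense(dir→north)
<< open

>> push(x→north)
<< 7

>> move(dir→north)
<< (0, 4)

>> sense(dir→east)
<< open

>> push(x→east)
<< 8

>> move(dir→east)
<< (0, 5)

>> sense(dir→east)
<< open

>> push(x→east)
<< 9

>> move(dir→east)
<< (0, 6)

>> sense(dir→east)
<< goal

>> move(dir→east)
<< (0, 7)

Answer: (0, 7)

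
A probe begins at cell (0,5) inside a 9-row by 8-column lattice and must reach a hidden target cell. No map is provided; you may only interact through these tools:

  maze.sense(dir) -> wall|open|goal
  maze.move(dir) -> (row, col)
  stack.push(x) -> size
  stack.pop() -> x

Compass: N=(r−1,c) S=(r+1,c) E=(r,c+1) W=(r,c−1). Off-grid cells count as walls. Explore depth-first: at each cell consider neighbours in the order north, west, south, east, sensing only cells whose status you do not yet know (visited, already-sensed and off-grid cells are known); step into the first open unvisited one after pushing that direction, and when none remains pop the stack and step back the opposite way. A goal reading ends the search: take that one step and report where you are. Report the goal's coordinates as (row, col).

% maze.sense dir: west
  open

% stack.push x: west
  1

% maze.move dir: west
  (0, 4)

% maze.sense dir: west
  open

% stack.push x: west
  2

% maze.move dir: west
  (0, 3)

% maze.sense dir: west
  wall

% maze.sense dir: south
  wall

% stack.pop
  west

% maze.move dir: east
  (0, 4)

% maze.sense dir: south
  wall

% stack.pop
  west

% maze.move dir: east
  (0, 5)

% maze.sense dir: south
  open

% stack.push x: south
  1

% maze.move dir: south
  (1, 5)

% maze.sense dir: south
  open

% stack.push x: south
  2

% maze.move dir: south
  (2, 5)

% maze.sense dir: west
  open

% stack.push x: west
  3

% maze.move dir: west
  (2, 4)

% maze.sense dir: west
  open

% stack.push x: west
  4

% maze.move dir: west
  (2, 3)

% maze.sense dir: west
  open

% stack.push x: west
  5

% maze.move dir: west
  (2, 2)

% maze.sense dir: north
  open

% stack.push x: north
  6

% maze.move dir: north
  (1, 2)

% maze.sense dir: west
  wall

% stack.pop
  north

% maze.move dir: south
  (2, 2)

% maze.sense dir: west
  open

% stack.push x: west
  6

% maze.move dir: west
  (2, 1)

% maze.sense dir: west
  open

% stack.push x: west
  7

% maze.move dir: west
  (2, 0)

% maze.sense dir: north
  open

% stack.push x: north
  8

% maze.move dir: north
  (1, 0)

% maze.sense dir: north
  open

% stack.push x: north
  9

% maze.move dir: north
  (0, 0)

% maze.sense dir: east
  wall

% stack.pop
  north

% maze.move dir: south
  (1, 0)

% stack.pop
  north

% maze.move dir: south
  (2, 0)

% maze.sense dir: south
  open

% stack.push x: south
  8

% maze.move dir: south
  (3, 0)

% maze.sense dir: south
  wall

% maze.sense dir: east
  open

% stack.push x: east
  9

% maze.move dir: east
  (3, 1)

% maze.sense dir: south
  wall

% maze.sense dir: east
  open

% stack.push x: east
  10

% maze.move dir: east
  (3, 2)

% maze.sense dir: south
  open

% stack.push x: south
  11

% maze.move dir: south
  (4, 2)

% maze.sense dir: south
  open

% stack.push x: south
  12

% maze.move dir: south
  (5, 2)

% maze.sense dir: west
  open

% stack.push x: west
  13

% maze.move dir: west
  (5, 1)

% maze.sense dir: west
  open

% stack.push x: west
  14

% maze.move dir: west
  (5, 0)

% maze.sense dir: south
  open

% stack.push x: south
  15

% maze.move dir: south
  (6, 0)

% maze.sense dir: south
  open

% stack.push x: south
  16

% maze.move dir: south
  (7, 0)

% maze.sense dir: south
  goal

% maze.move dir: south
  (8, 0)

Answer: (8, 0)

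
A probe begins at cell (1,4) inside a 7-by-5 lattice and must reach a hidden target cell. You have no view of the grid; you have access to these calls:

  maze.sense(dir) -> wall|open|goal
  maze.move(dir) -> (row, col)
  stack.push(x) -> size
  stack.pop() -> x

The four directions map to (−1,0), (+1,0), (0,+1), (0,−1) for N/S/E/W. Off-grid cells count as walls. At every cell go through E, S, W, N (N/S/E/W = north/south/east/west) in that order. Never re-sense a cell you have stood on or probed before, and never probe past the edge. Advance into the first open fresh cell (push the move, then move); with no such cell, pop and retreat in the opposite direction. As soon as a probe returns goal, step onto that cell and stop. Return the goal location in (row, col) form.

==> maze.sense(dir→south)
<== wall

==> maze.sense(dir→west)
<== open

==> stack.push(x→west)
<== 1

==> maze.move(dir→west)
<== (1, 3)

==> maze.sense(dir→south)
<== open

==> stack.push(x→south)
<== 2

==> maze.move(dir→south)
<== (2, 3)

==> maze.sense(dir→south)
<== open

==> stack.push(x→south)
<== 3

==> maze.move(dir→south)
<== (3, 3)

==> maze.sense(dir→east)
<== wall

==> maze.sense(dir→south)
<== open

==> stack.push(x→south)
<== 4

==> maze.move(dir→south)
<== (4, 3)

==> maze.sense(dir→east)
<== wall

==> maze.sense(dir→south)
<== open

==> stack.push(x→south)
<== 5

==> maze.move(dir→south)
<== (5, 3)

==> maze.sense(dir→east)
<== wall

==> maze.sense(dir→south)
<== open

==> stack.push(x→south)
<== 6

==> maze.move(dir→south)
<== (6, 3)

==> maze.sense(dir→east)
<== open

==> stack.push(x→east)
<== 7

==> maze.move(dir→east)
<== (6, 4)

==> stack.pop()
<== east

==> maze.move(dir→west)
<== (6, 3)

==> maze.sense(dir→west)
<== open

==> stack.push(x→west)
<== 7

==> maze.move(dir→west)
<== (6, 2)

==> maze.sense(dir→west)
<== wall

==> maze.sense(dir→north)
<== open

==> stack.push(x→north)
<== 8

==> maze.move(dir→north)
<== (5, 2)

==> maze.sense(dir→west)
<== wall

==> maze.sense(dir→north)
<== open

==> stack.push(x→north)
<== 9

==> maze.move(dir→north)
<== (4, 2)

==> maze.sense(dir→west)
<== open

==> stack.push(x→west)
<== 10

==> maze.move(dir→west)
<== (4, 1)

==> maze.sense(dir→west)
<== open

==> stack.push(x→west)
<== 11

==> maze.move(dir→west)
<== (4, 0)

==> maze.sense(dir→south)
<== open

==> stack.push(x→south)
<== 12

==> maze.move(dir→south)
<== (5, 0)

==> maze.sense(dir→south)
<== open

==> stack.push(x→south)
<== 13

==> maze.move(dir→south)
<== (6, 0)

==> stack.pop()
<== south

==> maze.move(dir→north)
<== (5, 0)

==> stack.pop()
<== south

==> maze.move(dir→north)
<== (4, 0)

==> maze.sense(dir→north)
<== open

==> stack.push(x→north)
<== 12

==> maze.move(dir→north)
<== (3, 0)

==> maze.sense(dir→east)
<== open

==> stack.push(x→east)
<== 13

==> maze.move(dir→east)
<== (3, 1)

==> maze.sense(dir→east)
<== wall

==> maze.sense(dir→north)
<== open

==> stack.push(x→north)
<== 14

==> maze.move(dir→north)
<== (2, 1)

==> maze.sense(dir→east)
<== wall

==> maze.sense(dir→west)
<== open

==> stack.push(x→west)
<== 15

==> maze.move(dir→west)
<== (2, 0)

==> maze.sense(dir→north)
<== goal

==> maze.move(dir→north)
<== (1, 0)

Answer: (1, 0)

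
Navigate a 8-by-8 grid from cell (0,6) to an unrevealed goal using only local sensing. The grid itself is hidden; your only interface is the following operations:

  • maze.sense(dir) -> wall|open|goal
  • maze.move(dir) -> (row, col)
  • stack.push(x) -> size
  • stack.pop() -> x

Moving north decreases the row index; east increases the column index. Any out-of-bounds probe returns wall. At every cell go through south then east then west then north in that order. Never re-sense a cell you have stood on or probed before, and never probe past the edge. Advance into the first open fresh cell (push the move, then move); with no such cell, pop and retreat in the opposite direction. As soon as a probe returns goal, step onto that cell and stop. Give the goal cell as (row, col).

==> maze.sense(dir: south)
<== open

==> stack.push(x: south)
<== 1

==> maze.move(dir: south)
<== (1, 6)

==> maze.sense(dir: south)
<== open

==> stack.push(x: south)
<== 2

==> maze.move(dir: south)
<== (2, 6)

==> maze.sense(dir: south)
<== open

==> stack.push(x: south)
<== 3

==> maze.move(dir: south)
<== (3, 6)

==> maze.sense(dir: south)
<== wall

==> maze.sense(dir: east)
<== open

==> stack.push(x: east)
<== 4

==> maze.move(dir: east)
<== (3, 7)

==> maze.sense(dir: south)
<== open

==> stack.push(x: south)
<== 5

==> maze.move(dir: south)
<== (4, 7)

==> maze.sense(dir: south)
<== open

==> stack.push(x: south)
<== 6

==> maze.move(dir: south)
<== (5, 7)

==> maze.sense(dir: south)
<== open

==> stack.push(x: south)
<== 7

==> maze.move(dir: south)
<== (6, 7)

==> maze.sense(dir: south)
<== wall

==> maze.sense(dir: west)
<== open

==> stack.push(x: west)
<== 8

==> maze.move(dir: west)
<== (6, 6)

==> maze.sense(dir: south)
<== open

==> stack.push(x: south)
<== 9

==> maze.move(dir: south)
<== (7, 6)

==> maze.sense(dir: west)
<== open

==> stack.push(x: west)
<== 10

==> maze.move(dir: west)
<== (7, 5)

==> maze.sense(dir: west)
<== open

==> stack.push(x: west)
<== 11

==> maze.move(dir: west)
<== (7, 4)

==> maze.sense(dir: west)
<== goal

==> maze.move(dir: west)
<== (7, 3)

Answer: (7, 3)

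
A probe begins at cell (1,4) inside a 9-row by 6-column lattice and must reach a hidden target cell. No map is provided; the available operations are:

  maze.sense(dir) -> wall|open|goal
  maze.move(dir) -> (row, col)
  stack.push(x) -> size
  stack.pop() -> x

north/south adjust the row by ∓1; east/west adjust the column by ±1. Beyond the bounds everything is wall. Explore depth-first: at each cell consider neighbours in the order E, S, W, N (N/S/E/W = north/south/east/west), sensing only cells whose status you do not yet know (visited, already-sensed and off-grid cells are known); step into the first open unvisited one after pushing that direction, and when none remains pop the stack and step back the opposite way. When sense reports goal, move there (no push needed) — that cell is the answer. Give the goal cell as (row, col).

-- 1. maze.sense(dir='east') ~> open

-- 2. stack.push(x='east') ~> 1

-- 3. maze.move(dir='east') ~> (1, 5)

-- 4. maze.sense(dir='south') ~> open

-- 5. stack.push(x='south') ~> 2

-- 6. maze.move(dir='south') ~> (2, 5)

-- 7. maze.sense(dir='south') ~> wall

-- 8. maze.sense(dir='west') ~> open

-- 9. stack.push(x='west') ~> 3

-- 10. maze.move(dir='west') ~> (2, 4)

-- 11. maze.sense(dir='south') ~> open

-- 12. stack.push(x='south') ~> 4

-- 13. maze.move(dir='south') ~> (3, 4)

-- 14. maze.sense(dir='south') ~> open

-- 15. stack.push(x='south') ~> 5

-- 16. maze.move(dir='south') ~> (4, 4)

-- 17. maze.sense(dir='east') ~> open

-- 18. stack.push(x='east') ~> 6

-- 19. maze.move(dir='east') ~> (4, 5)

-- 20. maze.sense(dir='south') ~> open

-- 21. stack.push(x='south') ~> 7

-- 22. maze.move(dir='south') ~> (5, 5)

-- 23. maze.sense(dir='south') ~> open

-- 24. stack.push(x='south') ~> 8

-- 25. maze.move(dir='south') ~> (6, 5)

-- 26. maze.sense(dir='south') ~> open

-- 27. stack.push(x='south') ~> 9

-- 28. maze.move(dir='south') ~> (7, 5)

-- 29. maze.sense(dir='south') ~> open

-- 30. stack.push(x='south') ~> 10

-- 31. maze.move(dir='south') ~> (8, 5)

-- 32. maze.sense(dir='west') ~> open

-- 33. stack.push(x='west') ~> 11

-- 34. maze.move(dir='west') ~> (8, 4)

-- 35. maze.sense(dir='west') ~> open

-- 36. stack.push(x='west') ~> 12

-- 37. maze.move(dir='west') ~> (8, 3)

-- 38. maze.sense(dir='west') ~> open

-- 39. stack.push(x='west') ~> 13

-- 40. maze.move(dir='west') ~> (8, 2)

-- 41. maze.sense(dir='west') ~> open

-- 42. stack.push(x='west') ~> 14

-- 43. maze.move(dir='west') ~> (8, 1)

-- 44. maze.sense(dir='west') ~> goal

-- 45. maze.move(dir='west') ~> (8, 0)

Answer: (8, 0)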